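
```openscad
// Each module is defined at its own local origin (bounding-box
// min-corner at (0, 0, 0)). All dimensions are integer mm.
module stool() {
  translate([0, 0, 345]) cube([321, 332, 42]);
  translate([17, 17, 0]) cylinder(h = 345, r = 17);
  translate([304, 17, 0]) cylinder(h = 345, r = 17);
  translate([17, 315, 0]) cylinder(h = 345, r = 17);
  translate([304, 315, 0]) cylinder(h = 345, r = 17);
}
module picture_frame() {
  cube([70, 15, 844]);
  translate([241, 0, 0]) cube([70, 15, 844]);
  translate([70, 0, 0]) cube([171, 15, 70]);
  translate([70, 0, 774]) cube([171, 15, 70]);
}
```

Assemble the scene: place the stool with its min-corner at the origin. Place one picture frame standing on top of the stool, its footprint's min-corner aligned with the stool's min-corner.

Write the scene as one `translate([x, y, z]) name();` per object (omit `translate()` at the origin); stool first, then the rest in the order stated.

stool();
translate([0, 0, 387]) picture_frame();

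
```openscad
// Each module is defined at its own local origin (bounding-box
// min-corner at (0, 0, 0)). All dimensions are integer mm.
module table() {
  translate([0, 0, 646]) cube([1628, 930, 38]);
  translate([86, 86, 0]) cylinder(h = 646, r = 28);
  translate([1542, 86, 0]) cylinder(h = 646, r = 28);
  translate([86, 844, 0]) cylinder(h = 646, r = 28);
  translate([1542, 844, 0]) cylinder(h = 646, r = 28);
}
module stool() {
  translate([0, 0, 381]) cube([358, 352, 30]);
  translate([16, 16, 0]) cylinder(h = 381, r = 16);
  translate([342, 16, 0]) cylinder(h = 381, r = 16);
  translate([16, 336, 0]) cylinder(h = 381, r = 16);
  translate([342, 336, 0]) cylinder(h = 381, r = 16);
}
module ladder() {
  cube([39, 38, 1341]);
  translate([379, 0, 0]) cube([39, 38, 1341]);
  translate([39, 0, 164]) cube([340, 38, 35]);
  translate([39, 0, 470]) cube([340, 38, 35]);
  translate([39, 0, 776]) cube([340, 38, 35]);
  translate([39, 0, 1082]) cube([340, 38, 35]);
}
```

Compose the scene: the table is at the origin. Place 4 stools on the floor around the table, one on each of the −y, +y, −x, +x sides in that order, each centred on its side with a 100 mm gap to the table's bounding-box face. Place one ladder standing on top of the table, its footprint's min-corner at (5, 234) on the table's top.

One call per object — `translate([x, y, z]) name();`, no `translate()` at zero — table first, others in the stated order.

table();
translate([635, -452, 0]) stool();
translate([635, 1030, 0]) stool();
translate([-458, 289, 0]) stool();
translate([1728, 289, 0]) stool();
translate([5, 234, 684]) ladder();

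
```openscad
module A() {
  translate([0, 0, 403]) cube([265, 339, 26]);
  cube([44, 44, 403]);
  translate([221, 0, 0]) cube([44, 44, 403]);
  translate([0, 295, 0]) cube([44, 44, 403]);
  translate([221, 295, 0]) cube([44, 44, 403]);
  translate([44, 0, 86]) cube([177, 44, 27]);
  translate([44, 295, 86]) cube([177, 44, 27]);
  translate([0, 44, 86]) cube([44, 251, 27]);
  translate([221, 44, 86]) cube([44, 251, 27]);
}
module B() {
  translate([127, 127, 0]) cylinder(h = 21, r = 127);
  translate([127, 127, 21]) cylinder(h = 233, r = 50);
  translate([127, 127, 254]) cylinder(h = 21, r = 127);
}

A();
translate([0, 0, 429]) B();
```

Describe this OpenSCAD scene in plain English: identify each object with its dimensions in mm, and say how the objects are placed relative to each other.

A is a simple wooden stool: a rectangular seat 265 mm (x) by 339 mm (y), 26 mm thick, top face at z = 429 mm, on four square legs, each 44×44 mm in cross-section. The legs rest on z = 0, each flush with a corner of the seat. Four stretchers, 44 mm wide and 27 mm tall, connect adjacent legs with their undersides at z = 86 mm, each running between the inner faces of the legs it joins and aligned with the legs' outer faces on the other axis.

B is a spool: two coaxial disc flanges of radius 127 mm and thickness 21 mm, joined by a core cylinder of radius 50 mm and height 233 mm. The lower flange rests on z = 0 and the three cylinders share a vertical axis.

The spool is on top of the stool.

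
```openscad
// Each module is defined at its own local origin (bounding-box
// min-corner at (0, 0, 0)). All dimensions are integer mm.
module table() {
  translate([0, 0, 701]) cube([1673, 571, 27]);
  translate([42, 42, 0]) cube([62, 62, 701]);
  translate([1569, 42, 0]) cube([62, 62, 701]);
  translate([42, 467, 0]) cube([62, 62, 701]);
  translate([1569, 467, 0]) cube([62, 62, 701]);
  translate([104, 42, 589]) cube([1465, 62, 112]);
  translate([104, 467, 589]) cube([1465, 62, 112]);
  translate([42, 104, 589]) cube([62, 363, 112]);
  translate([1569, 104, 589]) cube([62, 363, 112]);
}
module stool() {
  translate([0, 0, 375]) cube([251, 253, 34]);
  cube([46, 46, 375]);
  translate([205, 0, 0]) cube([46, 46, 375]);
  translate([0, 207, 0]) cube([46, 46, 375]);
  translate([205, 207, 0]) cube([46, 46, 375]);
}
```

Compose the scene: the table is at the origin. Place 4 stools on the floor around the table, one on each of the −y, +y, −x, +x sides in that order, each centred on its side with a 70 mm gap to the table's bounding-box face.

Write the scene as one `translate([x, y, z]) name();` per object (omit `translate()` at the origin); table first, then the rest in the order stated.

table();
translate([711, -323, 0]) stool();
translate([711, 641, 0]) stool();
translate([-321, 159, 0]) stool();
translate([1743, 159, 0]) stool();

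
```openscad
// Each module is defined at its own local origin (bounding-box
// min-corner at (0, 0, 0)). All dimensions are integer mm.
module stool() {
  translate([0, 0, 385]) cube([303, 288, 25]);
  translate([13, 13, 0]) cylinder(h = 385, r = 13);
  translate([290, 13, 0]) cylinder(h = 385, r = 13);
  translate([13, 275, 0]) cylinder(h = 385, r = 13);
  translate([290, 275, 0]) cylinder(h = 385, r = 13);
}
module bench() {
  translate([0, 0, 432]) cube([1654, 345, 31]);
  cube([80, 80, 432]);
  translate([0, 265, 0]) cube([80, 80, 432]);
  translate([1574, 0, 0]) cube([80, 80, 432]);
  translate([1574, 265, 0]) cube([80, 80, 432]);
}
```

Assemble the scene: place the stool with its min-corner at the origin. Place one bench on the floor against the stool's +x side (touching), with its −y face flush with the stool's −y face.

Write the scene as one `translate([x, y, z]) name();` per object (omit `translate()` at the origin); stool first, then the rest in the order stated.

stool();
translate([303, 0, 0]) bench();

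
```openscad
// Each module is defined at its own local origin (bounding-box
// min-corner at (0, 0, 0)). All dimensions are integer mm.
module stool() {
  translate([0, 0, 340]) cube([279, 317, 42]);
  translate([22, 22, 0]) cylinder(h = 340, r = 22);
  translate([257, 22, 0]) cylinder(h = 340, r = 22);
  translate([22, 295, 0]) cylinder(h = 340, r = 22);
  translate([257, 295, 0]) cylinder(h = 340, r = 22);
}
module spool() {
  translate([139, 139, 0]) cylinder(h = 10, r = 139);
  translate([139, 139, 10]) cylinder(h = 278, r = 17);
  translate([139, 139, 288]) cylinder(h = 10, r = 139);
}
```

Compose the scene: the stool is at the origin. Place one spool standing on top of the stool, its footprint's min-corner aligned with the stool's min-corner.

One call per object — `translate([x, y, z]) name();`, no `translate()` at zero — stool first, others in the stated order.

stool();
translate([0, 0, 382]) spool();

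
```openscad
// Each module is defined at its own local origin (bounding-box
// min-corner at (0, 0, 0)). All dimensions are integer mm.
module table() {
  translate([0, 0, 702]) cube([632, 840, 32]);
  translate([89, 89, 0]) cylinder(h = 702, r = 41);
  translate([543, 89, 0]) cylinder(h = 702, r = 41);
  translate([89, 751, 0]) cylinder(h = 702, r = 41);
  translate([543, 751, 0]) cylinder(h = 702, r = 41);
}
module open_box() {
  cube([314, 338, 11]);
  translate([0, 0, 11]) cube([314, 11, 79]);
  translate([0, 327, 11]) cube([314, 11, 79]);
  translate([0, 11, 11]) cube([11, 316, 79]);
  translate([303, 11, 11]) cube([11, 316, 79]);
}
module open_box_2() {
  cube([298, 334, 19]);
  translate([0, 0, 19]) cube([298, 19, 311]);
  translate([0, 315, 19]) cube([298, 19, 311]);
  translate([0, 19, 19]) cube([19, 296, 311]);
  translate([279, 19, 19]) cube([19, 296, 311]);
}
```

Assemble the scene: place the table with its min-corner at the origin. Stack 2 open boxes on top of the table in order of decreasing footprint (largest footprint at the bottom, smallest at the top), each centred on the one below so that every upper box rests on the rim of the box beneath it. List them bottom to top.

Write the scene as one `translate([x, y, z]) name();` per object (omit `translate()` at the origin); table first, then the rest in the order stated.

table();
translate([159, 251, 734]) open_box();
translate([167, 253, 824]) open_box_2();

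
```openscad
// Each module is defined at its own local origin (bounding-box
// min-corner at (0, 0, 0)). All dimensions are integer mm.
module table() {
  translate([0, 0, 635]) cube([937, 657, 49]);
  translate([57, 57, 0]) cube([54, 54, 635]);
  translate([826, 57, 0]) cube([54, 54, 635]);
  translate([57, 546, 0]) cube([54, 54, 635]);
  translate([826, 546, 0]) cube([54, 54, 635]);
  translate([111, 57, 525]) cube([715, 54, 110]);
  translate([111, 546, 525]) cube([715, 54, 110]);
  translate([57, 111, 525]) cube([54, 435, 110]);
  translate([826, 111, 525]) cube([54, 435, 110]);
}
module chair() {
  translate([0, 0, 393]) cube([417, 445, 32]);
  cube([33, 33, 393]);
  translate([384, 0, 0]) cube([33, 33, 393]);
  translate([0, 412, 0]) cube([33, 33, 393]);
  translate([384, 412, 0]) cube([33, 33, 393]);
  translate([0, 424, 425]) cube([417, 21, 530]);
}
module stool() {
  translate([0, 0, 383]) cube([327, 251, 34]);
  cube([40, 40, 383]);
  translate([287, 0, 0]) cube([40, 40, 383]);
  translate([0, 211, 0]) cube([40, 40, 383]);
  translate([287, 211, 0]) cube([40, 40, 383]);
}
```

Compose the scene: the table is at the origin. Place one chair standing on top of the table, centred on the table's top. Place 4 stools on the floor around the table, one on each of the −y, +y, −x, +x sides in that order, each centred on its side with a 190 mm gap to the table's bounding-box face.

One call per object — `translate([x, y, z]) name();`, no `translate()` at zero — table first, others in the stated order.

table();
translate([260, 106, 684]) chair();
translate([305, -441, 0]) stool();
translate([305, 847, 0]) stool();
translate([-517, 203, 0]) stool();
translate([1127, 203, 0]) stool();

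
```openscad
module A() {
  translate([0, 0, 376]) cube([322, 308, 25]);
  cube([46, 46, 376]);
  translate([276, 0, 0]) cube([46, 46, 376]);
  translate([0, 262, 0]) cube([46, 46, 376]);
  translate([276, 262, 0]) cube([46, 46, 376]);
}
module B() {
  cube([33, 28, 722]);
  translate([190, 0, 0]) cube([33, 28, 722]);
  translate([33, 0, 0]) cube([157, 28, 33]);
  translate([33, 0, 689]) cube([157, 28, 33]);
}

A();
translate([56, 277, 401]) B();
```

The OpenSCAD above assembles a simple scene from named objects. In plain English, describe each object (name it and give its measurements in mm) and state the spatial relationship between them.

A is a four-legged stool. The seat is a 322×308×25 mm slab whose top surface is at z = 401 mm; four square legs, each 46×46 mm in cross-section, run from the floor (z = 0) to the underside of the seat, each flush with a corner of the seat.

B is a rectangular picture frame lying in the x–z plane (depth along y). The opening is 157 mm wide (x) by 656 mm tall (z), surrounded by a border 33 mm wide on all four sides. The frame is 28 mm deep and is made of two full-height vertical stiles with two horizontal rails fitted between them.

The picture frame is on top of the stool.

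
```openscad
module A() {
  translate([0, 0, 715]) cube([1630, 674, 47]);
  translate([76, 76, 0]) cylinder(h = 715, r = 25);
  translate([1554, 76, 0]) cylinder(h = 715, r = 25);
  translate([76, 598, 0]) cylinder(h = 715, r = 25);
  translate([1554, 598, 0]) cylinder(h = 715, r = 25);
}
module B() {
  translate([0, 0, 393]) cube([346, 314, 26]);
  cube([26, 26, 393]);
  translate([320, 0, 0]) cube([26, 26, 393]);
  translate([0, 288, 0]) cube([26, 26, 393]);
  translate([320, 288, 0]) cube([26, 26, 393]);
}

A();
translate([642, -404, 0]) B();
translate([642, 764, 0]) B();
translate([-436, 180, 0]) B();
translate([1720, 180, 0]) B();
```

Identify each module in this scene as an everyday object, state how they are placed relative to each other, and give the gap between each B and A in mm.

Each stool's nearest face is 90 mm from the table's bounding box.

A is a table. B is a stool. Four stools sit around the table at the −y, +y, −x, +x sides. The gap between each stool and the table is 90 mm.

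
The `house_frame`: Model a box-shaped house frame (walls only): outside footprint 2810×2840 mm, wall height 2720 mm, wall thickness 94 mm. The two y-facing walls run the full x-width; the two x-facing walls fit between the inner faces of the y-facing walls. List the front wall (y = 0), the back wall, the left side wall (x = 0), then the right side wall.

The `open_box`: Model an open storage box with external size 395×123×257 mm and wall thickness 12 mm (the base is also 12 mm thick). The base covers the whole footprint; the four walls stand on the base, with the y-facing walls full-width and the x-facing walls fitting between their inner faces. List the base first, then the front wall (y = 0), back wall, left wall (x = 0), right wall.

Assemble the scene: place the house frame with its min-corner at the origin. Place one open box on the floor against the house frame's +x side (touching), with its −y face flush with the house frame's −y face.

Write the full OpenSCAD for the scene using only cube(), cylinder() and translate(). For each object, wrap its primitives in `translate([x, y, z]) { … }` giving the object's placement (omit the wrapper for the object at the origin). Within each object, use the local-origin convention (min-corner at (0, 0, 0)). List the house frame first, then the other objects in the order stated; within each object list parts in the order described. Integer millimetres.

cube([2810, 94, 2720]);
translate([0, 2746, 0]) cube([2810, 94, 2720]);
translate([0, 94, 0]) cube([94, 2652, 2720]);
translate([2716, 94, 0]) cube([94, 2652, 2720]);
translate([2810, 0, 0]) {
  cube([395, 123, 12]);
  translate([0, 0, 12]) cube([395, 12, 245]);
  translate([0, 111, 12]) cube([395, 12, 245]);
  translate([0, 12, 12]) cube([12, 99, 245]);
  translate([383, 12, 12]) cube([12, 99, 245]);
}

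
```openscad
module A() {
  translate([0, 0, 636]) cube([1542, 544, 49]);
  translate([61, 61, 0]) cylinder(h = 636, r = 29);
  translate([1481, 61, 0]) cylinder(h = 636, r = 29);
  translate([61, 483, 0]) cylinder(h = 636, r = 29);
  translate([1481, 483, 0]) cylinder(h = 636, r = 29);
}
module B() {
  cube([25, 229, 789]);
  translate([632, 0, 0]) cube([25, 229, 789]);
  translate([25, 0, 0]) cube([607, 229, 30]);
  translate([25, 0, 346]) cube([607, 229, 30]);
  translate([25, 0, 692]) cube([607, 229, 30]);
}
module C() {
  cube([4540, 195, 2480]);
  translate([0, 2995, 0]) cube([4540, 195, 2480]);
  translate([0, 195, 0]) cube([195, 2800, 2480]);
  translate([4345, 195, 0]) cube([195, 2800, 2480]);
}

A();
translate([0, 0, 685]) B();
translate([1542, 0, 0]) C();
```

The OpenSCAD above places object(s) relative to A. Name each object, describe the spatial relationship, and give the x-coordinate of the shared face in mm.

The table's +x face and the house frame's −x face are both at x = 1542 mm.

A is a table. B is a bookshelf. C is a house frame. The bookshelf is on top of the table. The house frame is against the table's +x side, with their −y faces flush. The x-coordinate of the shared face is 1542 mm.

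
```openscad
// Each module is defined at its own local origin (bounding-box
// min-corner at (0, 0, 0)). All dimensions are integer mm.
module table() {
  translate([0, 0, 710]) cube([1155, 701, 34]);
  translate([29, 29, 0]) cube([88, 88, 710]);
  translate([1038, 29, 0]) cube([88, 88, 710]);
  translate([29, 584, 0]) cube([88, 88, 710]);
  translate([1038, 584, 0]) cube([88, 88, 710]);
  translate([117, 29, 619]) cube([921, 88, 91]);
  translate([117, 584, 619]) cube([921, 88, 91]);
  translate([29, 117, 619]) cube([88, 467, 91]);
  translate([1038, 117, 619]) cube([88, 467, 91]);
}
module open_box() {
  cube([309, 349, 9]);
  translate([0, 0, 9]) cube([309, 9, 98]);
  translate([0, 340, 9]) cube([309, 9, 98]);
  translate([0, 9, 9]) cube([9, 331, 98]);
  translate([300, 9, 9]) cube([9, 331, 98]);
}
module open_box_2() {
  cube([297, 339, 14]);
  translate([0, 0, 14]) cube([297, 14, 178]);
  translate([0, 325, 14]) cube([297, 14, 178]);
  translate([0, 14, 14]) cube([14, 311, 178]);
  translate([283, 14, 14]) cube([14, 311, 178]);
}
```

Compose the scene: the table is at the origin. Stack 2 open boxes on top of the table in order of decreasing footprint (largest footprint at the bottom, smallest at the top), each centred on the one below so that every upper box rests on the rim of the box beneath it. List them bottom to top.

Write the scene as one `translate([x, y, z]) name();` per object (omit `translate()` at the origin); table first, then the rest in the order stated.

table();
translate([423, 176, 744]) open_box();
translate([429, 181, 851]) open_box_2();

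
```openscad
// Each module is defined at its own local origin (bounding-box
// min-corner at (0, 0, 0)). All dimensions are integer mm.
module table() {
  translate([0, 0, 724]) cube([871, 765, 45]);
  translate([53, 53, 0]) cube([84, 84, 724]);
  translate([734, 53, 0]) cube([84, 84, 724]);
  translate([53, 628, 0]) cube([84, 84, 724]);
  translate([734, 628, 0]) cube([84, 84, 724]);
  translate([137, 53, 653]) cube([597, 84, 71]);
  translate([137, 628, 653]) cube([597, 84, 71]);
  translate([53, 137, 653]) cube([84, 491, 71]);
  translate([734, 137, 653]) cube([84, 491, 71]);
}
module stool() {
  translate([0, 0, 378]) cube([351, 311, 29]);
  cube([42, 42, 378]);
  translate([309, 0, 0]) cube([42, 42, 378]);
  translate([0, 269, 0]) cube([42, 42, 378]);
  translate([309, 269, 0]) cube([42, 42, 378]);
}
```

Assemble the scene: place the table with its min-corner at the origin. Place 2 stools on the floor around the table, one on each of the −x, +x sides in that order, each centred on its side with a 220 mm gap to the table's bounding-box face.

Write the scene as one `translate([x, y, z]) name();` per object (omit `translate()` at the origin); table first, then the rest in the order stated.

table();
translate([-571, 227, 0]) stool();
translate([1091, 227, 0]) stool();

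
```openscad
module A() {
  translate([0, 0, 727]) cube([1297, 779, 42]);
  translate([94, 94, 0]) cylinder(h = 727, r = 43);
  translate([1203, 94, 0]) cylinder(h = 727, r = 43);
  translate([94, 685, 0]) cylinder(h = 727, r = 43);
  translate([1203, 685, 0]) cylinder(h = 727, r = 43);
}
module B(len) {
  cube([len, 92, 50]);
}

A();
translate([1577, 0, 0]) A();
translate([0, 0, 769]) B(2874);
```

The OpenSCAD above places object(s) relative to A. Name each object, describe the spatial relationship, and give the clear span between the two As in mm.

A is a table. B is a beam. A beam spans the tops of two tables. The clear span between the two tables is 280 mm.

Second table starts at x = 1577; first ends at x = 1297; clear span = 1577 − 1297 = 280 mm.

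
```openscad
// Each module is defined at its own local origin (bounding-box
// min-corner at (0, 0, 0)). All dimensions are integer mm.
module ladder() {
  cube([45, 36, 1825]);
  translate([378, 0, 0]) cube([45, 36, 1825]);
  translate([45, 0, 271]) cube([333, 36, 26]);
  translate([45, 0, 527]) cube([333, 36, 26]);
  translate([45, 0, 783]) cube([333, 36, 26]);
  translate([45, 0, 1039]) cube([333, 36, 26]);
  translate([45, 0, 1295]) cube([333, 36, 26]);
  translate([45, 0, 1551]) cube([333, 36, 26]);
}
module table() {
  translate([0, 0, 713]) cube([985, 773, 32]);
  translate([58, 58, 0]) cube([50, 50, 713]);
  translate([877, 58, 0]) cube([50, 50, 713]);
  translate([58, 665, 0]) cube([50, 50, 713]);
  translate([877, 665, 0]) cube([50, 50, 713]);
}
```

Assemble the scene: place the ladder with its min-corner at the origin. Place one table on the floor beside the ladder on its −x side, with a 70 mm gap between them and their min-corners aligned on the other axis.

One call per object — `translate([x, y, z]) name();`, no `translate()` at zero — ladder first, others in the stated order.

ladder();
translate([-1055, 0, 0]) table();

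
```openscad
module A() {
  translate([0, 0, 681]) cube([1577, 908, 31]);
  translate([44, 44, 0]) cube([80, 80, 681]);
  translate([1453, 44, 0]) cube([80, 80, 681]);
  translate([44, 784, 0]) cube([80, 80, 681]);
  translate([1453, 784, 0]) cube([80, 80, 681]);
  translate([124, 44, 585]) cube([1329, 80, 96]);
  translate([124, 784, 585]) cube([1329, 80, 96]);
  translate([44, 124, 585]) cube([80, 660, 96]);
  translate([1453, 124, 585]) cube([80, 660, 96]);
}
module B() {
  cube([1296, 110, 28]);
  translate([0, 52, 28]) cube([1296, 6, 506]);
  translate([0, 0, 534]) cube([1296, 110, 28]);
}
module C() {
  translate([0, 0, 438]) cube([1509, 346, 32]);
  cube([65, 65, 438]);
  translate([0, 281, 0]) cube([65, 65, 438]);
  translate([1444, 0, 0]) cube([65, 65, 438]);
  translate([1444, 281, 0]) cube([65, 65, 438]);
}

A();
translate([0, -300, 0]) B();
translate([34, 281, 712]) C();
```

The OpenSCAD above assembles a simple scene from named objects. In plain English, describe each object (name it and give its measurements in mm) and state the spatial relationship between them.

A is a table with a 1577×908 mm rectangular top, 31 mm thick, top surface at z = 712 mm, supported by four 80×80 mm square legs, each inset 44 mm from the nearest pair of top edges, running from the floor. Four apron rails, 80 mm thick and 96 mm tall, run between adjacent legs with their top edges flush with the underside of the top and their outer faces flush with the legs' outer faces.

B is an I-beam lying along x, 1296 mm long. Overall section height 562 mm. Two flanges 110 mm wide (y) and 28 mm thick, one on the floor and one at the top; a web 6 mm thick runs between them, centred on the flange width.

C is a long wooden bench with a 1509 mm (x) × 346 mm (y) seat, 32 mm thick, its top surface 470 mm above the floor. Four 65 mm square legs at the seat corners, flush with the edges, run from z = 0 to the seat underside.

The I-beam is on the floor beside the table on its −y side. The bench is on top of the table, centred.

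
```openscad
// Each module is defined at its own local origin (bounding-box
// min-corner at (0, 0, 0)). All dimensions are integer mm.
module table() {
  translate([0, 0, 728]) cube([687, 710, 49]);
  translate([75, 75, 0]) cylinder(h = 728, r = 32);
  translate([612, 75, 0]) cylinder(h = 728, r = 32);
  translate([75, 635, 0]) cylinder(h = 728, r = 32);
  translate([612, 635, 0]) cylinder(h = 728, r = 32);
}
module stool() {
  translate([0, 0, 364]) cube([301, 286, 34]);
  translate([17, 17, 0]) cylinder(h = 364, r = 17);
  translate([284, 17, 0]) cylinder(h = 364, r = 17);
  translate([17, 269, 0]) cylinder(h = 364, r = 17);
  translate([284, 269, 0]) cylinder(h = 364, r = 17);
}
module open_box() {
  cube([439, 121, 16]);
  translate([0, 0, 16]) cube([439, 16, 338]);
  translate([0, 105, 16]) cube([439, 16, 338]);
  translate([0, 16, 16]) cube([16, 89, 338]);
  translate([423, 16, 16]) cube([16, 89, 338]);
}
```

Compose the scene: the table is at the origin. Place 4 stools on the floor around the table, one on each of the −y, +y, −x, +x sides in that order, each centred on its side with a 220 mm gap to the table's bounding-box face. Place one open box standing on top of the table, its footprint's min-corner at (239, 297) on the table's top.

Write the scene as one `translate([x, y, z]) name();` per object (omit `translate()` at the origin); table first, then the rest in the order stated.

table();
translate([193, -506, 0]) stool();
translate([193, 930, 0]) stool();
translate([-521, 212, 0]) stool();
translate([907, 212, 0]) stool();
translate([239, 297, 777]) open_box();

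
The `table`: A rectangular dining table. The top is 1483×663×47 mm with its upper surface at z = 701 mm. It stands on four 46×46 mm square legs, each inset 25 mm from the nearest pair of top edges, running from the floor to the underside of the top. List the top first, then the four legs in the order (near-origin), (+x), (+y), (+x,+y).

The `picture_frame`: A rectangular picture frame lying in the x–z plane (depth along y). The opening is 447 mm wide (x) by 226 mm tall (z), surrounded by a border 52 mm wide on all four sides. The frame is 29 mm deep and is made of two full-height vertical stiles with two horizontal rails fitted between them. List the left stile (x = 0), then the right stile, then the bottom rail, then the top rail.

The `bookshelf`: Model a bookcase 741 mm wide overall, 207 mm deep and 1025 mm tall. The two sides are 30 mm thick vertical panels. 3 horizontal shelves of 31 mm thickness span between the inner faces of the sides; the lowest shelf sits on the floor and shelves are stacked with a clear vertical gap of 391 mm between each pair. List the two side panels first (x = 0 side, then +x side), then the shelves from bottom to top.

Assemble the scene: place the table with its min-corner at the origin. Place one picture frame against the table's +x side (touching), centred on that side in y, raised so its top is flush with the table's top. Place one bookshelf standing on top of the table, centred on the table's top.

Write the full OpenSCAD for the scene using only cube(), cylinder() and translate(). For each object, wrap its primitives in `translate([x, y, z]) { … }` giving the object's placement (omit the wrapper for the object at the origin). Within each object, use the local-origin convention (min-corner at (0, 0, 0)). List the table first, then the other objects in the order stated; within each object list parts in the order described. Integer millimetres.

translate([0, 0, 654]) cube([1483, 663, 47]);
translate([25, 25, 0]) cube([46, 46, 654]);
translate([1412, 25, 0]) cube([46, 46, 654]);
translate([25, 592, 0]) cube([46, 46, 654]);
translate([1412, 592, 0]) cube([46, 46, 654]);
translate([1483, 317, 371]) {
  cube([52, 29, 330]);
  translate([499, 0, 0]) cube([52, 29, 330]);
  translate([52, 0, 0]) cube([447, 29, 52]);
  translate([52, 0, 278]) cube([447, 29, 52]);
}
translate([371, 228, 701]) {
  cube([30, 207, 1025]);
  translate([711, 0, 0]) cube([30, 207, 1025]);
  translate([30, 0, 0]) cube([681, 207, 31]);
  translate([30, 0, 422]) cube([681, 207, 31]);
  translate([30, 0, 844]) cube([681, 207, 31]);
}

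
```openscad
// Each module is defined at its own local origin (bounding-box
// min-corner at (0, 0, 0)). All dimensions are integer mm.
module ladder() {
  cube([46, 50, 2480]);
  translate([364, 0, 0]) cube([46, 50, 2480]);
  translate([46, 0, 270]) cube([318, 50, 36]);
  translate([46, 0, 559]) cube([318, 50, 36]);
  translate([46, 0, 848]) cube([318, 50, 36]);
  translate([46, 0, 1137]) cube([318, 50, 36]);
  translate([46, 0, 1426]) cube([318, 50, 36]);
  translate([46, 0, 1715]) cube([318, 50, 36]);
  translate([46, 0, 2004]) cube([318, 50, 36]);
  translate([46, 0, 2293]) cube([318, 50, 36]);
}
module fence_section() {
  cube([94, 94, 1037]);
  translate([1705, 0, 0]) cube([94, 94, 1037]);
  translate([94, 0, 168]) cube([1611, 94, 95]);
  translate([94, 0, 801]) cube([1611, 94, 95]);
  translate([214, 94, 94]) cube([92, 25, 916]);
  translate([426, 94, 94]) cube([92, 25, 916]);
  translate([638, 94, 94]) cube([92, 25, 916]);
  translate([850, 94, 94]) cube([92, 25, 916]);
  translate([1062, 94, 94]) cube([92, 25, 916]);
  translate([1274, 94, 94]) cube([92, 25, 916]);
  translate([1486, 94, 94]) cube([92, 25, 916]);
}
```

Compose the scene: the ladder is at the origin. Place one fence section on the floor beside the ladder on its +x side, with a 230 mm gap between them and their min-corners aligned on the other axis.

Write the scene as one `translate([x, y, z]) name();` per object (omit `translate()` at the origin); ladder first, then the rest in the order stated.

ladder();
translate([640, 0, 0]) fence_section();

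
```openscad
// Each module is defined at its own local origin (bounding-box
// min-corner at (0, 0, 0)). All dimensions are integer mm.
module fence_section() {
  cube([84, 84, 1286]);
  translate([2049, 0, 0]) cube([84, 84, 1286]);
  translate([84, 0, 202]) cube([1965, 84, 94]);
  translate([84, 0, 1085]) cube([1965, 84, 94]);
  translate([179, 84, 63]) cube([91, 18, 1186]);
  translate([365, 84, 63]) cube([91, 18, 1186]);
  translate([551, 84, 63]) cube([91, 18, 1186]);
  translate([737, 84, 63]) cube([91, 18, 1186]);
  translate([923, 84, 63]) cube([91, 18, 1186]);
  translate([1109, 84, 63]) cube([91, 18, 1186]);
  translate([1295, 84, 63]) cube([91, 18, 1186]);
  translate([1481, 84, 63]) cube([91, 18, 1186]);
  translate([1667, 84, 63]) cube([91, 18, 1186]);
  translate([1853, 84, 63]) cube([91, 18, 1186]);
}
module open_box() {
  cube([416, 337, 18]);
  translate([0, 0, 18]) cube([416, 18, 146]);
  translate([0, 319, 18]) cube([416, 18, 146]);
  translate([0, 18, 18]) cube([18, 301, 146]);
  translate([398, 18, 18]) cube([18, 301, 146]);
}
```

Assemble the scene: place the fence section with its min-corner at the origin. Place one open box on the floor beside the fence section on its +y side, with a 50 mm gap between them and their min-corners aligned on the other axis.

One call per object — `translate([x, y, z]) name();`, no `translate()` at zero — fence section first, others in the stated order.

fence_section();
translate([0, 152, 0]) open_box();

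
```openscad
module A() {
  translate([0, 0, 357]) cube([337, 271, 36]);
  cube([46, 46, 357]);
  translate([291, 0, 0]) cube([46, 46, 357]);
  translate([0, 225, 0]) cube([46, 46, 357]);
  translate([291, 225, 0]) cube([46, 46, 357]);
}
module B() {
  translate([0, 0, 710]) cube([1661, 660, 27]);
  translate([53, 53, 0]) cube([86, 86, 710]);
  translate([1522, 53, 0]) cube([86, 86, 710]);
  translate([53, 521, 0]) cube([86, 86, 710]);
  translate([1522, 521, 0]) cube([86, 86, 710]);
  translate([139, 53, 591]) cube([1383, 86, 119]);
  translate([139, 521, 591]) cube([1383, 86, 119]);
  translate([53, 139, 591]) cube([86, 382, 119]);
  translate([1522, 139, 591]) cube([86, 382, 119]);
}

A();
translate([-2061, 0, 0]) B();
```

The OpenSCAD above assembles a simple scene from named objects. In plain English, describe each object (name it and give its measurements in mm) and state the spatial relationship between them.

A is a four-legged stool. The seat is 337×271 mm, 36 mm thick, top at z = 393 mm. It stands on four square legs, each 46×46 mm in cross-section, from z = 0 to the seat underside, each flush with a corner of the seat.

B is a table: top 1661 mm (x) × 660 mm (y), 27 mm thick, upper face at z = 737 mm, on four 86×86 mm square legs, each inset 53 mm from the nearest pair of top edges, running from z = 0 to the bottom of the top. Four apron rails, 86 mm thick and 119 mm tall, run between adjacent legs with their top edges flush with the underside of the top and their outer faces flush with the legs' outer faces.

The table is on the floor beside the stool on its −x side.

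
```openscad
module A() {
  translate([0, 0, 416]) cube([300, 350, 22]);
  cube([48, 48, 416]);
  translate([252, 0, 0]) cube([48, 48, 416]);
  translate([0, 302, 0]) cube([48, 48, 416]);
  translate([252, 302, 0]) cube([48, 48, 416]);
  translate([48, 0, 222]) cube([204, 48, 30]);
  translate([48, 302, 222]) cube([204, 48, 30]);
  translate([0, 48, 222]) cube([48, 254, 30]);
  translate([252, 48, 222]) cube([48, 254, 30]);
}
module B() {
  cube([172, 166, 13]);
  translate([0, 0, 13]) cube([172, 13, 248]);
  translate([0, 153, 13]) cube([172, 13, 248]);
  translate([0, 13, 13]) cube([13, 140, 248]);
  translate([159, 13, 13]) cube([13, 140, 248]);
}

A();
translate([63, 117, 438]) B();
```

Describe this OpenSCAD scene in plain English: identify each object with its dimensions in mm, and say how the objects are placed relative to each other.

A is a simple wooden stool: a rectangular seat 300 mm (x) by 350 mm (y), 22 mm thick, top face at z = 438 mm, on four square legs, each 48×48 mm in cross-section. The legs rest on z = 0, each flush with a corner of the seat. Four stretchers, 48 mm wide and 30 mm tall, connect adjacent legs with their undersides at z = 222 mm, each running between the inner faces of the legs it joins and aligned with the legs' outer faces on the other axis.

B is an open-topped rectangular box: outside dimensions 172×166×261 mm, with a uniform wall and base thickness of 13 mm. The base is a full 172×166 slab on the floor; four walls sit on top of the base. The front and back walls (the −y and +y sides) span the full width; the two side walls fit between them.

The open box is on top of the stool.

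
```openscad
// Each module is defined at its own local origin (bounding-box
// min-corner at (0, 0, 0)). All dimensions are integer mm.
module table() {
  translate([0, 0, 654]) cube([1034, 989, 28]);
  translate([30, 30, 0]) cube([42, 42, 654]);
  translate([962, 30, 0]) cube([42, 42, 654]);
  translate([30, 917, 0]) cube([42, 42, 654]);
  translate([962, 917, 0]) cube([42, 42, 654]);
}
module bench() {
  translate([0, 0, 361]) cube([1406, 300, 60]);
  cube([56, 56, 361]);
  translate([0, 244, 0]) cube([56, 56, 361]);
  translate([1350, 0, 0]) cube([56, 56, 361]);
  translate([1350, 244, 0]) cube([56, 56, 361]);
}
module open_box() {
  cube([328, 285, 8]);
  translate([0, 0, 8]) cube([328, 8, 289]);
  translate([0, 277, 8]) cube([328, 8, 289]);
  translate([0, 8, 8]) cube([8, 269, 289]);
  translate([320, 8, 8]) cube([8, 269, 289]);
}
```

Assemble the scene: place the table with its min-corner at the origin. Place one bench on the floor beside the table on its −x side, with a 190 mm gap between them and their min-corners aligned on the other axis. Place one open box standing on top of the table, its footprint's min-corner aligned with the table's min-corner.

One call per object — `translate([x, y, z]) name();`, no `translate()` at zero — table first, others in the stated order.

table();
translate([-1596, 0, 0]) bench();
translate([0, 0, 682]) open_box();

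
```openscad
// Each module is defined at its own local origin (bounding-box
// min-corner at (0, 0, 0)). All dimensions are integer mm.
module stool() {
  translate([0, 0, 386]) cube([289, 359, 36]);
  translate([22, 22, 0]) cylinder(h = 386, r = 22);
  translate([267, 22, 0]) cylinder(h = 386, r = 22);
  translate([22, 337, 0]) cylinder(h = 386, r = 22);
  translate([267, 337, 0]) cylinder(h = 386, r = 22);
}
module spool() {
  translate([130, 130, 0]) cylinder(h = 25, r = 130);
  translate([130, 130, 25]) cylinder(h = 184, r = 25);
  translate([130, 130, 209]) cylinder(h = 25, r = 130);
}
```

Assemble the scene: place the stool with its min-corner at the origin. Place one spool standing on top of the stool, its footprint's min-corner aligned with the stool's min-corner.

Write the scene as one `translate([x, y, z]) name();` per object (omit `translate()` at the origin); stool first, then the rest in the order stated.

stool();
translate([0, 0, 422]) spool();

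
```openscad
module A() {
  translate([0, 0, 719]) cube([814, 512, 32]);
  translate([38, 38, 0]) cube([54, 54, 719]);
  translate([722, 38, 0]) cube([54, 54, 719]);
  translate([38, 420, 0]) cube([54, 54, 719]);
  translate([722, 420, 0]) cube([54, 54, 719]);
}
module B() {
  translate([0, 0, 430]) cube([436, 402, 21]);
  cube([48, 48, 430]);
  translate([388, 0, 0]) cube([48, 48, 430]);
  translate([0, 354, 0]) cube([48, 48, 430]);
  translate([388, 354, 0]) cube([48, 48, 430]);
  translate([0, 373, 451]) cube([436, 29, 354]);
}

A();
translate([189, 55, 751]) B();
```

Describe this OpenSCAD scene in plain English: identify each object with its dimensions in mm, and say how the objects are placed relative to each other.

A is a rectangular dining table. The top is 814×512×32 mm with its upper surface at z = 751 mm. It stands on four 54×54 mm square legs, each inset 38 mm from the nearest pair of top edges, running from the floor to the underside of the top.

B is a chair. The seat is a 436×402×21 mm slab with its top at z = 451 mm, on four 48×48 mm corner legs (flush with the seat edges, standing on z = 0). A flat backrest 29 mm thick, 354 mm tall, spans the full seat width and rises from the seat top along its +y edge, rear face flush with the rear of the seat.

The chair is on top of the table, centred.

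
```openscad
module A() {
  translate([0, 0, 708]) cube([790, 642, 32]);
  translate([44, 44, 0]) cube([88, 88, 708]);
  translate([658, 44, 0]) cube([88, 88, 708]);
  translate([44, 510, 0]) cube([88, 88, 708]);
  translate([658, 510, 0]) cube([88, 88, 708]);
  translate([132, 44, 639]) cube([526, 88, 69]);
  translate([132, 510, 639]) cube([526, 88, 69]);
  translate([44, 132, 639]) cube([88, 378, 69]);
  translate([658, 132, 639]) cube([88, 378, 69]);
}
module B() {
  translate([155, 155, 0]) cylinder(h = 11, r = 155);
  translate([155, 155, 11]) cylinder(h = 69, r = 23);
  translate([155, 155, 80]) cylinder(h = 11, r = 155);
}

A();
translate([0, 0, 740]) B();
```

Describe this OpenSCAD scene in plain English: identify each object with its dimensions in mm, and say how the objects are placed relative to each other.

A is a rectangular dining table. The top is 790×642×32 mm with its upper surface at z = 740 mm. It stands on four 88×88 mm square legs, each inset 44 mm from the nearest pair of top edges, running from the floor to the underside of the top. Four apron rails, 88 mm thick and 69 mm tall, run between adjacent legs with their top edges flush with the underside of the top and their outer faces flush with the legs' outer faces.

B is a spool: two coaxial disc flanges of radius 155 mm and thickness 11 mm, joined by a core cylinder of radius 23 mm and height 69 mm. The lower flange rests on z = 0 and the three cylinders share a vertical axis.

The spool is on top of the table.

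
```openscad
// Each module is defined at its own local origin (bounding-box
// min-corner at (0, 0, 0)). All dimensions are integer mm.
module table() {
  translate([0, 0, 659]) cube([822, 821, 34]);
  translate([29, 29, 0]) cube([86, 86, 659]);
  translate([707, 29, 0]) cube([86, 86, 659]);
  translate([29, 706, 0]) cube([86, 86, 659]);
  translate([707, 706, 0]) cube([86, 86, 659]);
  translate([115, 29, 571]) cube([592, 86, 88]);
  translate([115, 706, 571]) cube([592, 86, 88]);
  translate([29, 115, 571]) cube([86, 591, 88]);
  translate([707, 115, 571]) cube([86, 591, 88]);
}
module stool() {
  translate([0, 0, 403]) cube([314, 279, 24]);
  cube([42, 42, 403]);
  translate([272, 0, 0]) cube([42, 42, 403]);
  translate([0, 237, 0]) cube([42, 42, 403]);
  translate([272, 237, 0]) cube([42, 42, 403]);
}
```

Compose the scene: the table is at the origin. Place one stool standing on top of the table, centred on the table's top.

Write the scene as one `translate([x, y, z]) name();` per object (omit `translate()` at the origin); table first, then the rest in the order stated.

table();
translate([254, 271, 693]) stool();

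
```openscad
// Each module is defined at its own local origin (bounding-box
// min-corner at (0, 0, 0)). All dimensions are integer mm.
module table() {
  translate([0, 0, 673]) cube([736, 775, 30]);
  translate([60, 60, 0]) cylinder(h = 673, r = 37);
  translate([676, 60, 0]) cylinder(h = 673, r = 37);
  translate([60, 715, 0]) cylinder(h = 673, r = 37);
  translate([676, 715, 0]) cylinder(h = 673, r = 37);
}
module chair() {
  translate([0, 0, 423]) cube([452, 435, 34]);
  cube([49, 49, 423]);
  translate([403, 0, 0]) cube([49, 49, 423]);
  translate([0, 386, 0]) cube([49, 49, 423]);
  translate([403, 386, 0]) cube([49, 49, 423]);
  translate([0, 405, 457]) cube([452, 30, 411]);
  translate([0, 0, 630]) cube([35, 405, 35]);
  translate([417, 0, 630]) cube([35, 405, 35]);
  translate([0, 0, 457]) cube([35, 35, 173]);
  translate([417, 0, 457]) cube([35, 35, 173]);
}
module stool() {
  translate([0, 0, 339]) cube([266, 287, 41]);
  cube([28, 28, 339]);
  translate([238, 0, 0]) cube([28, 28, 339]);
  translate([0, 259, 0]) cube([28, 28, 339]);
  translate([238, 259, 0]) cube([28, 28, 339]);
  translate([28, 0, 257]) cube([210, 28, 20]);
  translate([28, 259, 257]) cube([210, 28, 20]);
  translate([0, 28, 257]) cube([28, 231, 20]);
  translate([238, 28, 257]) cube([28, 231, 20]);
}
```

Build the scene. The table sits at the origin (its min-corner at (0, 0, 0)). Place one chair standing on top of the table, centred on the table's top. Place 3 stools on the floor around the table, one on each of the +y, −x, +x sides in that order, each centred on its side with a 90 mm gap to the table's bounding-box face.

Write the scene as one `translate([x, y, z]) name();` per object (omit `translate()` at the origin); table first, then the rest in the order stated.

table();
translate([142, 170, 703]) chair();
translate([235, 865, 0]) stool();
translate([-356, 244, 0]) stool();
translate([826, 244, 0]) stool();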